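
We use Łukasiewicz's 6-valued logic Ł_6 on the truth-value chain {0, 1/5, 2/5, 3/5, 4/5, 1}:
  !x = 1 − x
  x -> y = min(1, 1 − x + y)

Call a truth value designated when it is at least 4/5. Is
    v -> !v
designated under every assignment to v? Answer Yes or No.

No

Counterexample: take v = 4/5.
!v = !4/5 = 1/5
v -> !v = 4/5 -> 1/5 = 2/5
This gives 2/5, which is below 4/5.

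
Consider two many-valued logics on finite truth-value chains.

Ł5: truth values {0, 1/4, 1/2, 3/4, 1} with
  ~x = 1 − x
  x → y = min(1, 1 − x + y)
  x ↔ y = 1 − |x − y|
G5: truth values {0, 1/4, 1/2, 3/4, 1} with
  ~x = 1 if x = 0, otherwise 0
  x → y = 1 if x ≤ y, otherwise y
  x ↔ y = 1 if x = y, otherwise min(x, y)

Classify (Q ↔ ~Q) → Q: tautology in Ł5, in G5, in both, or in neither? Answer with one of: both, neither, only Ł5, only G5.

In Ł5: at Q = 1/4 the value is 3/4 — not a tautology.
In G5: every assignment gives 1 — tautology.

only G5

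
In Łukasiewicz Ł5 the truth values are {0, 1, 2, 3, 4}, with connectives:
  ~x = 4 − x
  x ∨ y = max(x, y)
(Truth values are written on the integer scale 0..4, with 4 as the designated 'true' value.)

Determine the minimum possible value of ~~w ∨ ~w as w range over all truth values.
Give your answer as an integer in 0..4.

2

Take w = 2:
~w = ~2 = 2
~~w = ~2 = 2
~w = ~2 = 2
~~w ∨ ~w = 2 ∨ 2 = 2
No assignment yields a value below 2, so this is the minimum.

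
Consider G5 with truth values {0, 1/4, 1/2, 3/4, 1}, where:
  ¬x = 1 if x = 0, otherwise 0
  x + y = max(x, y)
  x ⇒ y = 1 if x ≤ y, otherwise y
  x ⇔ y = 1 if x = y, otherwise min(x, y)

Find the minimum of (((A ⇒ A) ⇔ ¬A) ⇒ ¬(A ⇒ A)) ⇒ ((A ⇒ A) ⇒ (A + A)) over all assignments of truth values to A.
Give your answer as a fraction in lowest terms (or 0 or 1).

Take A = 1/4:
A ⇒ A = 1/4 ⇒ 1/4 = 1
¬A = ¬1/4 = 0
(A ⇒ A) ⇔ ¬A = 1 ⇔ 0 = 0
A ⇒ A = 1/4 ⇒ 1/4 = 1
¬(A ⇒ A) = ¬1 = 0
((A ⇒ A) ⇔ ¬A) ⇒ ¬(A ⇒ A) = 0 ⇒ 0 = 1
A ⇒ A = 1/4 ⇒ 1/4 = 1
A + A = 1/4 + 1/4 = 1/4
(A ⇒ A) ⇒ (A + A) = 1 ⇒ 1/4 = 1/4
(((A ⇒ A) ⇔ ¬A) ⇒ ¬(A ⇒ A)) ⇒ ((A ⇒ A) ⇒ (A + A)) = 1 ⇒ 1/4 = 1/4
No assignment yields a value below 1/4, so this is the minimum.

1/4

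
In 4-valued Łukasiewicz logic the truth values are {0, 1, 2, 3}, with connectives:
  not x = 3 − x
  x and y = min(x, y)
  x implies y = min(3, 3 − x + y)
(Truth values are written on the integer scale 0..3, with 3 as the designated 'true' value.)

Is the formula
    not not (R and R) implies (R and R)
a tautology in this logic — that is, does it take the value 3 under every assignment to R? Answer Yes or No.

Yes

R = 0 ↦ 3
R = 1 ↦ 3
R = 2 ↦ 3
R = 3 ↦ 3
Every assignment gives a value ≥ 3.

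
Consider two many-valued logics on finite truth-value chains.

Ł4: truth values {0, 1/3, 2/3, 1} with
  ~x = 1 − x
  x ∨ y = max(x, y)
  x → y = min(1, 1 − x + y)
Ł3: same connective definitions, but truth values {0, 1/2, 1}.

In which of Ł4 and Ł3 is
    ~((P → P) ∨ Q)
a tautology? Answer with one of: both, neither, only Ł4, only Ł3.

neither

In Ł4: at P = 0, Q = 0 the value is 0 — not a tautology.
In Ł3: at P = 0, Q = 0 the value is 0 — not a tautology.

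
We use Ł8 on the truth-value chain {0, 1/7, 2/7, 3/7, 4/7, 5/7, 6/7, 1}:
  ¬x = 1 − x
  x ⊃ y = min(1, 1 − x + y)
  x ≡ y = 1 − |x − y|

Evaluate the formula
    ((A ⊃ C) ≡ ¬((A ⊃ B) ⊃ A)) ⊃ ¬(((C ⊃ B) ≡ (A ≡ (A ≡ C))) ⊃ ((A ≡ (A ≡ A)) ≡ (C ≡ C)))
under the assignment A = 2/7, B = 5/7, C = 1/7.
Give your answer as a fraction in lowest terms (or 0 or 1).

A ⊃ C = 2/7 ⊃ 1/7 = 6/7
A ⊃ B = 2/7 ⊃ 5/7 = 1
(A ⊃ B) ⊃ A = 1 ⊃ 2/7 = 2/7
¬((A ⊃ B) ⊃ A) = ¬2/7 = 5/7
(A ⊃ C) ≡ ¬((A ⊃ B) ⊃ A) = 6/7 ≡ 5/7 = 6/7
C ⊃ B = 1/7 ⊃ 5/7 = 1
A ≡ C = 2/7 ≡ 1/7 = 6/7
A ≡ (A ≡ C) = 2/7 ≡ 6/7 = 3/7
(C ⊃ B) ≡ (A ≡ (A ≡ C)) = 1 ≡ 3/7 = 3/7
A ≡ A = 2/7 ≡ 2/7 = 1
A ≡ (A ≡ A) = 2/7 ≡ 1 = 2/7
C ≡ C = 1/7 ≡ 1/7 = 1
(A ≡ (A ≡ A)) ≡ (C ≡ C) = 2/7 ≡ 1 = 2/7
((C ⊃ B) ≡ (A ≡ (A ≡ C))) ⊃ ((A ≡ (A ≡ A)) ≡ (C ≡ C)) = 3/7 ⊃ 2/7 = 6/7
¬(((C ⊃ B) ≡ (A ≡ (A ≡ C))) ⊃ ((A ≡ (A ≡ A)) ≡ (C ≡ C))) = ¬6/7 = 1/7
((A ⊃ C) ≡ ¬((A ⊃ B) ⊃ A)) ⊃ ¬(((C ⊃ B) ≡ (A ≡ (A ≡ C))) ⊃ ((A ≡ (A ≡ A)) ≡ (C ≡ C))) = 6/7 ⊃ 1/7 = 2/7

2/7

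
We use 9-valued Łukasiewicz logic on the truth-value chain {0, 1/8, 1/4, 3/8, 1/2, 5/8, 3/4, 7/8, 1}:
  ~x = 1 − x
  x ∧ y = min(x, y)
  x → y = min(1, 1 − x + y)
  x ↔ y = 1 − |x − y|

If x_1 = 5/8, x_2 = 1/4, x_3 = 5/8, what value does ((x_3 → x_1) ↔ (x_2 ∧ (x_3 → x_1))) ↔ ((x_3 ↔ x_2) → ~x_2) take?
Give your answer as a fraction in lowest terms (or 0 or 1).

x_3 → x_1 = 5/8 → 5/8 = 1
x_3 → x_1 = 5/8 → 5/8 = 1
x_2 ∧ (x_3 → x_1) = 1/4 ∧ 1 = 1/4
(x_3 → x_1) ↔ (x_2 ∧ (x_3 → x_1)) = 1 ↔ 1/4 = 1/4
x_3 ↔ x_2 = 5/8 ↔ 1/4 = 5/8
~x_2 = ~1/4 = 3/4
(x_3 ↔ x_2) → ~x_2 = 5/8 → 3/4 = 1
((x_3 → x_1) ↔ (x_2 ∧ (x_3 → x_1))) ↔ ((x_3 ↔ x_2) → ~x_2) = 1/4 ↔ 1 = 1/4

1/4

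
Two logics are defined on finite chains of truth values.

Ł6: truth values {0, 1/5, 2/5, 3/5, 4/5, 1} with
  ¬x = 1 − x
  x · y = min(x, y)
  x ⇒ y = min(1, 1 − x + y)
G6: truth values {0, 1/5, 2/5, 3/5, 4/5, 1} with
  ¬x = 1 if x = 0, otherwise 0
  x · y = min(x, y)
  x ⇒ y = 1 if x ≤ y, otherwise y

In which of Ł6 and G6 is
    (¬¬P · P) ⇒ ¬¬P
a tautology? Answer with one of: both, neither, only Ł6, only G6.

In Ł6: every assignment gives 1 — tautology.
In G6: every assignment gives 1 — tautology.

both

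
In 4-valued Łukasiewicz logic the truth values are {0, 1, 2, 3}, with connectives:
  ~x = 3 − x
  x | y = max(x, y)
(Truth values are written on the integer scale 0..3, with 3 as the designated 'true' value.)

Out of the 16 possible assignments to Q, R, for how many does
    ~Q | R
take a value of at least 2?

Q = 0, R = 0 ↦ 3  ≥
Q = 0, R = 1 ↦ 3  ≥
Q = 0, R = 2 ↦ 3  ≥
Q = 0, R = 3 ↦ 3  ≥
Q = 1, R = 0 ↦ 2  ≥
Q = 1, R = 1 ↦ 2  ≥
Q = 1, R = 2 ↦ 2  ≥
Q = 1, R = 3 ↦ 3  ≥
Q = 2, R = 0 ↦ 1  <
Q = 2, R = 1 ↦ 1  <
Q = 2, R = 2 ↦ 2  ≥
Q = 2, R = 3 ↦ 3  ≥
Q = 3, R = 0 ↦ 0  <
Q = 3, R = 1 ↦ 1  <
Q = 3, R = 2 ↦ 2  ≥
Q = 3, R = 3 ↦ 3  ≥
So 12 of the 16 assignments meet the threshold.

12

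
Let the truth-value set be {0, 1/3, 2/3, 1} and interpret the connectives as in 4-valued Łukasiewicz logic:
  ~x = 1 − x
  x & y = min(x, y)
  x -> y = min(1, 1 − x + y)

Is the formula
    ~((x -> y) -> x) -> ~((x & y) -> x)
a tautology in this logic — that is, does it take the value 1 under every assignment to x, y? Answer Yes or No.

No

Counterexample: take x = 0, y = 0.
x -> y = 0 -> 0 = 1
(x -> y) -> x = 1 -> 0 = 0
~((x -> y) -> x) = ~0 = 1
x & y = 0 & 0 = 0
(x & y) -> x = 0 -> 0 = 1
~((x & y) -> x) = ~1 = 0
~((x -> y) -> x) -> ~((x & y) -> x) = 1 -> 0 = 0
This gives 0 ≠ 1.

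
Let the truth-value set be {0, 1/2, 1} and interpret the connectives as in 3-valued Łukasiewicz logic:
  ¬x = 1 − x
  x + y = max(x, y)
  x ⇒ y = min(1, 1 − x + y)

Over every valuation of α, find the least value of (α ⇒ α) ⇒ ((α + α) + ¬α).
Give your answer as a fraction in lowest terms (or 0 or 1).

Take α = 1/2:
α ⇒ α = 1/2 ⇒ 1/2 = 1
α + α = 1/2 + 1/2 = 1/2
¬α = ¬1/2 = 1/2
(α + α) + ¬α = 1/2 + 1/2 = 1/2
(α ⇒ α) ⇒ ((α + α) + ¬α) = 1 ⇒ 1/2 = 1/2
No assignment yields a value below 1/2, so this is the minimum.

1/2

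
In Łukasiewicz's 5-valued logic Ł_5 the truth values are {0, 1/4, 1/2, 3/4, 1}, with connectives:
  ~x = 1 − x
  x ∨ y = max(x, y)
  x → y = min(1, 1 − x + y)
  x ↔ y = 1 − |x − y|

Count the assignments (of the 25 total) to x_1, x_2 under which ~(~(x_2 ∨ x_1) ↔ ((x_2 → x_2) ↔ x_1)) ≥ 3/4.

value 1: 6 assignments (counts)
value 3/4: 2 assignments (counts)
value 1/2: 8 assignments
value 1/4: 4 assignments
value 0: 5 assignments
So 8 of the 25 assignments meet the threshold.

8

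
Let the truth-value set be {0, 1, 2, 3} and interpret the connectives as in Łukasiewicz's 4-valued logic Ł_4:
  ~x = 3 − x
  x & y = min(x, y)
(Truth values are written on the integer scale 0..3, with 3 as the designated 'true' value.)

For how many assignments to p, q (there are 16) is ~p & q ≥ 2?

4

p = 0, q = 0 ↦ 0  <
p = 0, q = 1 ↦ 1  <
p = 0, q = 2 ↦ 2  ≥
p = 0, q = 3 ↦ 3  ≥
p = 1, q = 0 ↦ 0  <
p = 1, q = 1 ↦ 1  <
p = 1, q = 2 ↦ 2  ≥
p = 1, q = 3 ↦ 2  ≥
p = 2, q = 0 ↦ 0  <
p = 2, q = 1 ↦ 1  <
p = 2, q = 2 ↦ 1  <
p = 2, q = 3 ↦ 1  <
p = 3, q = 0 ↦ 0  <
p = 3, q = 1 ↦ 0  <
p = 3, q = 2 ↦ 0  <
p = 3, q = 3 ↦ 0  <
So 4 of the 16 assignments meet the threshold.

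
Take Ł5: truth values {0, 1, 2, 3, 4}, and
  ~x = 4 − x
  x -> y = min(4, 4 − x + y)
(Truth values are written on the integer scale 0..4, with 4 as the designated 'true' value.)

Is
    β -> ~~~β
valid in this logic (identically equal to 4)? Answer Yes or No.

Counterexample: take β = 3.
~β = ~3 = 1
~~β = ~1 = 3
~~~β = ~3 = 1
β -> ~~~β = 3 -> 1 = 2
This gives 2 ≠ 4.

No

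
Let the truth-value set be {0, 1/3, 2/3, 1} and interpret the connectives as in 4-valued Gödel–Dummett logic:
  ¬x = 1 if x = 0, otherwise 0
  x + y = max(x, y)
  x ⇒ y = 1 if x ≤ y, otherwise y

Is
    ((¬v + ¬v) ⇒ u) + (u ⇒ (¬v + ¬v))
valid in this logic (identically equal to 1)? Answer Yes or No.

Yes

u = 0, v = 0 ↦ 1
u = 0, v = 1/3 ↦ 1
u = 0, v = 2/3 ↦ 1
u = 0, v = 1 ↦ 1
u = 1/3, v = 0 ↦ 1
u = 1/3, v = 1/3 ↦ 1
u = 1/3, v = 2/3 ↦ 1
u = 1/3, v = 1 ↦ 1
u = 2/3, v = 0 ↦ 1
u = 2/3, v = 1/3 ↦ 1
u = 2/3, v = 2/3 ↦ 1
u = 2/3, v = 1 ↦ 1
u = 1, v = 0 ↦ 1
u = 1, v = 1/3 ↦ 1
u = 1, v = 2/3 ↦ 1
u = 1, v = 1 ↦ 1
Every assignment gives a value ≥ 1.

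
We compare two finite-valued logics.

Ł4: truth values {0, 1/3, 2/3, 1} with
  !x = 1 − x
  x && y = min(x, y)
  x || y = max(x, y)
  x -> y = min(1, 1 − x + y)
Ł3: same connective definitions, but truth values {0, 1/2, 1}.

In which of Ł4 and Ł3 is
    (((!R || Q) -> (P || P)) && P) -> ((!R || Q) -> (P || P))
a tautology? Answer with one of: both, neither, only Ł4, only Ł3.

In Ł4: every assignment gives 1 — tautology.
In Ł3: every assignment gives 1 — tautology.

both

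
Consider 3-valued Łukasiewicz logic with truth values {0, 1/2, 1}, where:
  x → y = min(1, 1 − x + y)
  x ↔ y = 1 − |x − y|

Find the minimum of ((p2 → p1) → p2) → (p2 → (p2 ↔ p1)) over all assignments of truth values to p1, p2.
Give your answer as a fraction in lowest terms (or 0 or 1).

0

Take p1 = 0, p2 = 1:
p2 → p1 = 1 → 0 = 0
(p2 → p1) → p2 = 0 → 1 = 1
p2 ↔ p1 = 1 ↔ 0 = 0
p2 → (p2 ↔ p1) = 1 → 0 = 0
((p2 → p1) → p2) → (p2 → (p2 ↔ p1)) = 1 → 0 = 0
No assignment yields a value below 0, so this is the minimum.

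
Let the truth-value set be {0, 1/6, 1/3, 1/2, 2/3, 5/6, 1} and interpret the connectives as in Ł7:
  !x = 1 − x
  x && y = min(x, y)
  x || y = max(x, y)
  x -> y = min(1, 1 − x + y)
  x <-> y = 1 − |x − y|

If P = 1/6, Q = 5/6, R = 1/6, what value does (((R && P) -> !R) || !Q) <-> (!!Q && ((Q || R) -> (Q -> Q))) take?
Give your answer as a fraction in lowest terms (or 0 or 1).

R && P = 1/6 && 1/6 = 1/6
!R = !1/6 = 5/6
(R && P) -> !R = 1/6 -> 5/6 = 1
!Q = !5/6 = 1/6
((R && P) -> !R) || !Q = 1 || 1/6 = 1
!Q = !5/6 = 1/6
!!Q = !1/6 = 5/6
Q || R = 5/6 || 1/6 = 5/6
Q -> Q = 5/6 -> 5/6 = 1
(Q || R) -> (Q -> Q) = 5/6 -> 1 = 1
!!Q && ((Q || R) -> (Q -> Q)) = 5/6 && 1 = 5/6
(((R && P) -> !R) || !Q) <-> (!!Q && ((Q || R) -> (Q -> Q))) = 1 <-> 5/6 = 5/6

5/6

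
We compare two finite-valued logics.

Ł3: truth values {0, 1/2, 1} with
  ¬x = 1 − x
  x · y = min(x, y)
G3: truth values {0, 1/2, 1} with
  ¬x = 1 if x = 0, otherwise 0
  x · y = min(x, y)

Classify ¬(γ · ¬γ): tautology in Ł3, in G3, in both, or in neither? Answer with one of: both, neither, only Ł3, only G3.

In Ł3: at γ = 1/2 the value is 1/2 — not a tautology.
In G3: every assignment gives 1 — tautology.

only G3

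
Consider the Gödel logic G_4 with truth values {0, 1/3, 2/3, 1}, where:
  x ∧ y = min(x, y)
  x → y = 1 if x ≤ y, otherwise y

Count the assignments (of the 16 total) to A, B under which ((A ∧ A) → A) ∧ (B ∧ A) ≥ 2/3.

A = 0, B = 0 ↦ 0  <
A = 0, B = 1/3 ↦ 0  <
A = 0, B = 2/3 ↦ 0  <
A = 0, B = 1 ↦ 0  <
A = 1/3, B = 0 ↦ 0  <
A = 1/3, B = 1/3 ↦ 1/3  <
A = 1/3, B = 2/3 ↦ 1/3  <
A = 1/3, B = 1 ↦ 1/3  <
A = 2/3, B = 0 ↦ 0  <
A = 2/3, B = 1/3 ↦ 1/3  <
A = 2/3, B = 2/3 ↦ 2/3  ≥
A = 2/3, B = 1 ↦ 2/3  ≥
A = 1, B = 0 ↦ 0  <
A = 1, B = 1/3 ↦ 1/3  <
A = 1, B = 2/3 ↦ 2/3  ≥
A = 1, B = 1 ↦ 1  ≥
So 4 of the 16 assignments meet the threshold.

4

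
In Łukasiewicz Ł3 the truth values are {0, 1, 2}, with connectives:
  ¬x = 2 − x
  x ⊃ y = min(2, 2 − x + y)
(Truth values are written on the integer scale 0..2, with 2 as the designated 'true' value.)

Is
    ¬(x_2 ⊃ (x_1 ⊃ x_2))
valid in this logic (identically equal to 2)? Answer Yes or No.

Counterexample: take x_1 = 0, x_2 = 0.
x_1 ⊃ x_2 = 0 ⊃ 0 = 2
x_2 ⊃ (x_1 ⊃ x_2) = 0 ⊃ 2 = 2
¬(x_2 ⊃ (x_1 ⊃ x_2)) = ¬2 = 0
This gives 0 ≠ 2.

No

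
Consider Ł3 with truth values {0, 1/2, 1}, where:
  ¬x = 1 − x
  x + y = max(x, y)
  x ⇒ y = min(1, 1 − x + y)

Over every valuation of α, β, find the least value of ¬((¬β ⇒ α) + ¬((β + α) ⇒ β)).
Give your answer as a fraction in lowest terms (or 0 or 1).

0

Take α = 0, β = 1:
¬β = ¬1 = 0
¬β ⇒ α = 0 ⇒ 0 = 1
β + α = 1 + 0 = 1
(β + α) ⇒ β = 1 ⇒ 1 = 1
¬((β + α) ⇒ β) = ¬1 = 0
(¬β ⇒ α) + ¬((β + α) ⇒ β) = 1 + 0 = 1
¬((¬β ⇒ α) + ¬((β + α) ⇒ β)) = ¬1 = 0
No assignment yields a value below 0, so this is the minimum.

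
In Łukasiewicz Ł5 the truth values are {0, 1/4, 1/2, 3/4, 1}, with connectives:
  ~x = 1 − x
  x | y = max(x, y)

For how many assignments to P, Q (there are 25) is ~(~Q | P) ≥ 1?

1

value 1: 1 assignment (counts)
value 3/4: 3 assignments
value 1/2: 5 assignments
value 1/4: 7 assignments
value 0: 9 assignments
So 1 of the 25 assignments meets the threshold.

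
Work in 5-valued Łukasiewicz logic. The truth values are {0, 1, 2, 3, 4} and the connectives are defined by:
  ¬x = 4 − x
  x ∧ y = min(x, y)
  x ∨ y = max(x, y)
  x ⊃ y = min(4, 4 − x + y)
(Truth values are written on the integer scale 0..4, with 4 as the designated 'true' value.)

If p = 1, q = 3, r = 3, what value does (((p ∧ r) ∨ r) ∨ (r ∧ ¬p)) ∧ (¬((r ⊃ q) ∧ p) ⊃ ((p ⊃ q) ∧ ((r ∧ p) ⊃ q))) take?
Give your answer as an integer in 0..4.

p ∧ r = 1 ∧ 3 = 1
(p ∧ r) ∨ r = 1 ∨ 3 = 3
¬p = ¬1 = 3
r ∧ ¬p = 3 ∧ 3 = 3
((p ∧ r) ∨ r) ∨ (r ∧ ¬p) = 3 ∨ 3 = 3
r ⊃ q = 3 ⊃ 3 = 4
(r ⊃ q) ∧ p = 4 ∧ 1 = 1
¬((r ⊃ q) ∧ p) = ¬1 = 3
p ⊃ q = 1 ⊃ 3 = 4
r ∧ p = 3 ∧ 1 = 1
(r ∧ p) ⊃ q = 1 ⊃ 3 = 4
(p ⊃ q) ∧ ((r ∧ p) ⊃ q) = 4 ∧ 4 = 4
¬((r ⊃ q) ∧ p) ⊃ ((p ⊃ q) ∧ ((r ∧ p) ⊃ q)) = 3 ⊃ 4 = 4
(((p ∧ r) ∨ r) ∨ (r ∧ ¬p)) ∧ (¬((r ⊃ q) ∧ p) ⊃ ((p ⊃ q) ∧ ((r ∧ p) ⊃ q))) = 3 ∧ 4 = 3

3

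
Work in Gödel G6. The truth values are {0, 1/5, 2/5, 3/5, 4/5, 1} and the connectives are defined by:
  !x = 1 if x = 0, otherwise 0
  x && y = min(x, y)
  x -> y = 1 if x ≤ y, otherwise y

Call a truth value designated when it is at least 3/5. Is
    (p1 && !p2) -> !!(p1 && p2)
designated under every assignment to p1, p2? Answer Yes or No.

Counterexample: take p1 = 1/5, p2 = 0.
!p2 = !0 = 1
p1 && !p2 = 1/5 && 1 = 1/5
p1 && p2 = 1/5 && 0 = 0
!(p1 && p2) = !0 = 1
!!(p1 && p2) = !1 = 0
(p1 && !p2) -> !!(p1 && p2) = 1/5 -> 0 = 0
This gives 0, which is below 3/5.

No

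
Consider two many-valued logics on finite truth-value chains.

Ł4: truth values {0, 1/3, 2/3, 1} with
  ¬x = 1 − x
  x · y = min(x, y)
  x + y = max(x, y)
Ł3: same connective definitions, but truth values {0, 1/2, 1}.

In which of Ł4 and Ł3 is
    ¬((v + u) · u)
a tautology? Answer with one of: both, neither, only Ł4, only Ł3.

In Ł4: at u = 1/3, v = 0 the value is 2/3 — not a tautology.
In Ł3: at u = 1/2, v = 0 the value is 1/2 — not a tautology.

neither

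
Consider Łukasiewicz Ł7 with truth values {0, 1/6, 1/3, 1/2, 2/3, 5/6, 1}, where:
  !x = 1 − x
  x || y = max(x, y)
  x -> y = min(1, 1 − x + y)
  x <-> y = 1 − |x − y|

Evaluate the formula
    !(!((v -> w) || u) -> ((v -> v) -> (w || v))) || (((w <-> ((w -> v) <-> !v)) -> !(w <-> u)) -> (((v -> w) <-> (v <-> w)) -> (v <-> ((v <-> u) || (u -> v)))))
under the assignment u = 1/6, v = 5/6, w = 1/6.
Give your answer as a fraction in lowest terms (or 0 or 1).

v -> w = 5/6 -> 1/6 = 1/3
(v -> w) || u = 1/3 || 1/6 = 1/3
!((v -> w) || u) = !1/3 = 2/3
v -> v = 5/6 -> 5/6 = 1
w || v = 1/6 || 5/6 = 5/6
(v -> v) -> (w || v) = 1 -> 5/6 = 5/6
!((v -> w) || u) -> ((v -> v) -> (w || v)) = 2/3 -> 5/6 = 1
!(!((v -> w) || u) -> ((v -> v) -> (w || v))) = !1 = 0
w -> v = 1/6 -> 5/6 = 1
!v = !5/6 = 1/6
(w -> v) <-> !v = 1 <-> 1/6 = 1/6
w <-> ((w -> v) <-> !v) = 1/6 <-> 1/6 = 1
w <-> u = 1/6 <-> 1/6 = 1
!(w <-> u) = !1 = 0
(w <-> ((w -> v) <-> !v)) -> !(w <-> u) = 1 -> 0 = 0
v -> w = 5/6 -> 1/6 = 1/3
v <-> w = 5/6 <-> 1/6 = 1/3
(v -> w) <-> (v <-> w) = 1/3 <-> 1/3 = 1
v <-> u = 5/6 <-> 1/6 = 1/3
u -> v = 1/6 -> 5/6 = 1
(v <-> u) || (u -> v) = 1/3 || 1 = 1
v <-> ((v <-> u) || (u -> v)) = 5/6 <-> 1 = 5/6
((v -> w) <-> (v <-> w)) -> (v <-> ((v <-> u) || (u -> v))) = 1 -> 5/6 = 5/6
((w <-> ((w -> v) <-> !v)) -> !(w <-> u)) -> (((v -> w) <-> (v <-> w)) -> (v <-> ((v <-> u) || (u -> v)))) = 0 -> 5/6 = 1
!(!((v -> w) || u) -> ((v -> v) -> (w || v))) || (((w <-> ((w -> v) <-> !v)) -> !(w <-> u)) -> (((v -> w) <-> (v <-> w)) -> (v <-> ((v <-> u) || (u -> v))))) = 0 || 1 = 1

1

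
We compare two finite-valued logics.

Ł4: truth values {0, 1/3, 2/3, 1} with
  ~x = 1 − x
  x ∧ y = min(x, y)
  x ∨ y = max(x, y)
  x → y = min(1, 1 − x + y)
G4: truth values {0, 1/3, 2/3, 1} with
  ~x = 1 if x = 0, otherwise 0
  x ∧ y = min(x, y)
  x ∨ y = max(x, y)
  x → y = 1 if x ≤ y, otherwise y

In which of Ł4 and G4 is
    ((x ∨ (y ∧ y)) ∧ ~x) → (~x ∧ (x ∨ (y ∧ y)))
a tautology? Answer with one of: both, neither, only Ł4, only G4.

In Ł4: every assignment gives 1 — tautology.
In G4: every assignment gives 1 — tautology.

both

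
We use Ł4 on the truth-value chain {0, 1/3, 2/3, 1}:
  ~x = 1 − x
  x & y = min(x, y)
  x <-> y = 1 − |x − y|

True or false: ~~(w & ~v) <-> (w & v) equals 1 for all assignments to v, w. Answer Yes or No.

No

Counterexample: take v = 0, w = 1/3.
~v = ~0 = 1
w & ~v = 1/3 & 1 = 1/3
~(w & ~v) = ~1/3 = 2/3
~~(w & ~v) = ~2/3 = 1/3
w & v = 1/3 & 0 = 0
~~(w & ~v) <-> (w & v) = 1/3 <-> 0 = 2/3
This gives 2/3 ≠ 1.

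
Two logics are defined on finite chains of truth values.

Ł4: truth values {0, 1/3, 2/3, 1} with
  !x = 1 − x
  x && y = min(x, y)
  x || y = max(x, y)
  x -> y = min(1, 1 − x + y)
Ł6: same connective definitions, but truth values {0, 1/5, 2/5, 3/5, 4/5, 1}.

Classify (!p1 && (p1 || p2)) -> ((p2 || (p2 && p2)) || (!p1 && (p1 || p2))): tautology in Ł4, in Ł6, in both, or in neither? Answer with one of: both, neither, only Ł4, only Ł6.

both

In Ł4: every assignment gives 1 — tautology.
In Ł6: every assignment gives 1 — tautology.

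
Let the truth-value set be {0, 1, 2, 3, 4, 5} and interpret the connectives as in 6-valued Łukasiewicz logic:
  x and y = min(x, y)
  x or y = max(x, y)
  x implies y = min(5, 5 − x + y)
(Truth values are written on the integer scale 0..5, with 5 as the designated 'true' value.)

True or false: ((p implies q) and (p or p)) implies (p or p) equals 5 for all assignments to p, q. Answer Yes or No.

Yes

At p = 1, q = 2, for instance:
p implies q = 1 implies 2 = 5
p or p = 1 or 1 = 1
(p implies q) and (p or p) = 5 and 1 = 1
((p implies q) and (p or p)) implies (p or p) = 1 implies 1 = 5
and checking the remaining 35 assignments likewise gives ≥ 5 in every case.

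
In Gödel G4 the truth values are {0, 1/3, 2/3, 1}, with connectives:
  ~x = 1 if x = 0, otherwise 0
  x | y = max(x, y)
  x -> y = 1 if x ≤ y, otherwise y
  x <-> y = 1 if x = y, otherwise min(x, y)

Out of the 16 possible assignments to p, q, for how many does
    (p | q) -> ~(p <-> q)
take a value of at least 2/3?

7

p = 0, q = 0 ↦ 1  ≥
p = 0, q = 1/3 ↦ 1  ≥
p = 0, q = 2/3 ↦ 1  ≥
p = 0, q = 1 ↦ 1  ≥
p = 1/3, q = 0 ↦ 1  ≥
p = 1/3, q = 1/3 ↦ 0  <
p = 1/3, q = 2/3 ↦ 0  <
p = 1/3, q = 1 ↦ 0  <
p = 2/3, q = 0 ↦ 1  ≥
p = 2/3, q = 1/3 ↦ 0  <
p = 2/3, q = 2/3 ↦ 0  <
p = 2/3, q = 1 ↦ 0  <
p = 1, q = 0 ↦ 1  ≥
p = 1, q = 1/3 ↦ 0  <
p = 1, q = 2/3 ↦ 0  <
p = 1, q = 1 ↦ 0  <
So 7 of the 16 assignments meet the threshold.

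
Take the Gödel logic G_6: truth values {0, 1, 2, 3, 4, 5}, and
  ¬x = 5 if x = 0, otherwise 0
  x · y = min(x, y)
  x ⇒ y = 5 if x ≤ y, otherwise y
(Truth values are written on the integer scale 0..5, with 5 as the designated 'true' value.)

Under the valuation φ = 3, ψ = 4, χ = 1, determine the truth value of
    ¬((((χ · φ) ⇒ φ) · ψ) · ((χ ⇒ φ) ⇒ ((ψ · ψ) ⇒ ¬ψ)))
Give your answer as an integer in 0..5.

χ · φ = 1 · 3 = 1
(χ · φ) ⇒ φ = 1 ⇒ 3 = 5
((χ · φ) ⇒ φ) · ψ = 5 · 4 = 4
χ ⇒ φ = 1 ⇒ 3 = 5
ψ · ψ = 4 · 4 = 4
¬ψ = ¬4 = 0
(ψ · ψ) ⇒ ¬ψ = 4 ⇒ 0 = 0
(χ ⇒ φ) ⇒ ((ψ · ψ) ⇒ ¬ψ) = 5 ⇒ 0 = 0
(((χ · φ) ⇒ φ) · ψ) · ((χ ⇒ φ) ⇒ ((ψ · ψ) ⇒ ¬ψ)) = 4 · 0 = 0
¬((((χ · φ) ⇒ φ) · ψ) · ((χ ⇒ φ) ⇒ ((ψ · ψ) ⇒ ¬ψ))) = ¬0 = 5

5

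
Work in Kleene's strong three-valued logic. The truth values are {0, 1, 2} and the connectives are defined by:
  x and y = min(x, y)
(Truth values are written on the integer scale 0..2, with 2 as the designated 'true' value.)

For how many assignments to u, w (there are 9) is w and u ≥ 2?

u = 0, w = 0 ↦ 0  <
u = 0, w = 1 ↦ 0  <
u = 0, w = 2 ↦ 0  <
u = 1, w = 0 ↦ 0  <
u = 1, w = 1 ↦ 1  <
u = 1, w = 2 ↦ 1  <
u = 2, w = 0 ↦ 0  <
u = 2, w = 1 ↦ 1  <
u = 2, w = 2 ↦ 2  ≥
So 1 of the 9 assignments meets the threshold.

1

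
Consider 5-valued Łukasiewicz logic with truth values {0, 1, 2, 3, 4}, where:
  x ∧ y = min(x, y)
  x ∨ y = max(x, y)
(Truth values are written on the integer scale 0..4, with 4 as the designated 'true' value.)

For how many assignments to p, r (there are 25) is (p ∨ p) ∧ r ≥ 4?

1

value 4: 1 assignment (counts)
value 3: 3 assignments
value 2: 5 assignments
value 1: 7 assignments
value 0: 9 assignments
So 1 of the 25 assignments meets the threshold.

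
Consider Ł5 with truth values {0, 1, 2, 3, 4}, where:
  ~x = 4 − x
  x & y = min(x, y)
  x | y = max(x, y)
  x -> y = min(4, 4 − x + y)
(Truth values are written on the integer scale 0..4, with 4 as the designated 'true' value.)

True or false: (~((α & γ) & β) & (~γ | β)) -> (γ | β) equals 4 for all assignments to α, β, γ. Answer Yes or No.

No

Counterexample: take α = 0, β = 0, γ = 0.
α & γ = 0 & 0 = 0
(α & γ) & β = 0 & 0 = 0
~((α & γ) & β) = ~0 = 4
~γ = ~0 = 4
~γ | β = 4 | 0 = 4
~((α & γ) & β) & (~γ | β) = 4 & 4 = 4
γ | β = 0 | 0 = 0
(~((α & γ) & β) & (~γ | β)) -> (γ | β) = 4 -> 0 = 0
This gives 0 ≠ 4.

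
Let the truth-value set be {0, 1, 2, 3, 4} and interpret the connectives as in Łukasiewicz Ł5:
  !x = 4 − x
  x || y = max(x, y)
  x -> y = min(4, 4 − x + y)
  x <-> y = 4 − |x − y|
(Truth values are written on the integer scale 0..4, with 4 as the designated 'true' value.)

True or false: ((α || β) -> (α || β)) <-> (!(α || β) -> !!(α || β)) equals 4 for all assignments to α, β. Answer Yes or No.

No

Counterexample: take α = 0, β = 0.
α || β = 0 || 0 = 0
α || β = 0 || 0 = 0
(α || β) -> (α || β) = 0 -> 0 = 4
α || β = 0 || 0 = 0
!(α || β) = !0 = 4
α || β = 0 || 0 = 0
!(α || β) = !0 = 4
!!(α || β) = !4 = 0
!(α || β) -> !!(α || β) = 4 -> 0 = 0
((α || β) -> (α || β)) <-> (!(α || β) -> !!(α || β)) = 4 <-> 0 = 0
This gives 0 ≠ 4.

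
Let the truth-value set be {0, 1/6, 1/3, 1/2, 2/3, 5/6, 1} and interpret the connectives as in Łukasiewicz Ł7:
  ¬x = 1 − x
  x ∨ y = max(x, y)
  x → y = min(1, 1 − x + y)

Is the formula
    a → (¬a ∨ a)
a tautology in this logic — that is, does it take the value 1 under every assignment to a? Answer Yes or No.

a = 0 ↦ 1
a = 1/6 ↦ 1
a = 1/3 ↦ 1
a = 1/2 ↦ 1
a = 2/3 ↦ 1
a = 5/6 ↦ 1
a = 1 ↦ 1
Every assignment gives a value ≥ 1.

Yes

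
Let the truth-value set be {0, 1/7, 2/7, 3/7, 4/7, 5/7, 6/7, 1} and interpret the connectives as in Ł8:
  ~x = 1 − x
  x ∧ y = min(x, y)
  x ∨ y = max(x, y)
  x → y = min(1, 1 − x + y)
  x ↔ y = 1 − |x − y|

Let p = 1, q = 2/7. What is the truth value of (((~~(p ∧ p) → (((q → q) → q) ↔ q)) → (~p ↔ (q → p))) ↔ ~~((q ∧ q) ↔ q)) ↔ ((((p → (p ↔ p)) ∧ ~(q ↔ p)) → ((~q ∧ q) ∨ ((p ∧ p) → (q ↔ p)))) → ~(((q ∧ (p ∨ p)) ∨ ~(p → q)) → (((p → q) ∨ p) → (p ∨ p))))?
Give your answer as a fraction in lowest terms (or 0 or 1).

4/7

p ∧ p = 1 ∧ 1 = 1
~(p ∧ p) = ~1 = 0
~~(p ∧ p) = ~0 = 1
q → q = 2/7 → 2/7 = 1
(q → q) → q = 1 → 2/7 = 2/7
((q → q) → q) ↔ q = 2/7 ↔ 2/7 = 1
~~(p ∧ p) → (((q → q) → q) ↔ q) = 1 → 1 = 1
~p = ~1 = 0
q → p = 2/7 → 1 = 1
~p ↔ (q → p) = 0 ↔ 1 = 0
(~~(p ∧ p) → (((q → q) → q) ↔ q)) → (~p ↔ (q → p)) = 1 → 0 = 0
q ∧ q = 2/7 ∧ 2/7 = 2/7
(q ∧ q) ↔ q = 2/7 ↔ 2/7 = 1
~((q ∧ q) ↔ q) = ~1 = 0
~~((q ∧ q) ↔ q) = ~0 = 1
((~~(p ∧ p) → (((q → q) → q) ↔ q)) → (~p ↔ (q → p))) ↔ ~~((q ∧ q) ↔ q) = 0 ↔ 1 = 0
p ↔ p = 1 ↔ 1 = 1
p → (p ↔ p) = 1 → 1 = 1
q ↔ p = 2/7 ↔ 1 = 2/7
~(q ↔ p) = ~2/7 = 5/7
(p → (p ↔ p)) ∧ ~(q ↔ p) = 1 ∧ 5/7 = 5/7
~q = ~2/7 = 5/7
~q ∧ q = 5/7 ∧ 2/7 = 2/7
p ∧ p = 1 ∧ 1 = 1
q ↔ p = 2/7 ↔ 1 = 2/7
(p ∧ p) → (q ↔ p) = 1 → 2/7 = 2/7
(~q ∧ q) ∨ ((p ∧ p) → (q ↔ p)) = 2/7 ∨ 2/7 = 2/7
((p → (p ↔ p)) ∧ ~(q ↔ p)) → ((~q ∧ q) ∨ ((p ∧ p) → (q ↔ p))) = 5/7 → 2/7 = 4/7
p ∨ p = 1 ∨ 1 = 1
q ∧ (p ∨ p) = 2/7 ∧ 1 = 2/7
p → q = 1 → 2/7 = 2/7
~(p → q) = ~2/7 = 5/7
(q ∧ (p ∨ p)) ∨ ~(p → q) = 2/7 ∨ 5/7 = 5/7
p → q = 1 → 2/7 = 2/7
(p → q) ∨ p = 2/7 ∨ 1 = 1
p ∨ p = 1 ∨ 1 = 1
((p → q) ∨ p) → (p ∨ p) = 1 → 1 = 1
((q ∧ (p ∨ p)) ∨ ~(p → q)) → (((p → q) ∨ p) → (p ∨ p)) = 5/7 → 1 = 1
~(((q ∧ (p ∨ p)) ∨ ~(p → q)) → (((p → q) ∨ p) → (p ∨ p))) = ~1 = 0
(((p → (p ↔ p)) ∧ ~(q ↔ p)) → ((~q ∧ q) ∨ ((p ∧ p) → (q ↔ p)))) → ~(((q ∧ (p ∨ p)) ∨ ~(p → q)) → (((p → q) ∨ p) → (p ∨ p))) = 4/7 → 0 = 3/7
(((~~(p ∧ p) → (((q → q) → q) ↔ q)) → (~p ↔ (q → p))) ↔ ~~((q ∧ q) ↔ q)) ↔ ((((p → (p ↔ p)) ∧ ~(q ↔ p)) → ((~q ∧ q) ∨ ((p ∧ p) → (q ↔ p)))) → ~(((q ∧ (p ∨ p)) ∨ ~(p → q)) → (((p → q) ∨ p) → (p ∨ p)))) = 0 ↔ 3/7 = 4/7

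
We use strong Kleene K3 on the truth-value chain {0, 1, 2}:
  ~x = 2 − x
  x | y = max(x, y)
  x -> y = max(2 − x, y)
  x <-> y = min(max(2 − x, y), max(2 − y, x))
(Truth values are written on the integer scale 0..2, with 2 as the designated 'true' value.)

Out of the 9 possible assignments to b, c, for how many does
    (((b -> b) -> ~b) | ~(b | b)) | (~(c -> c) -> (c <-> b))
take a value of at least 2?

b = 0, c = 0 ↦ 2  ≥
b = 0, c = 1 ↦ 2  ≥
b = 0, c = 2 ↦ 2  ≥
b = 1, c = 0 ↦ 2  ≥
b = 1, c = 1 ↦ 1  <
b = 1, c = 2 ↦ 2  ≥
b = 2, c = 0 ↦ 2  ≥
b = 2, c = 1 ↦ 1  <
b = 2, c = 2 ↦ 2  ≥
So 7 of the 9 assignments meet the threshold.

7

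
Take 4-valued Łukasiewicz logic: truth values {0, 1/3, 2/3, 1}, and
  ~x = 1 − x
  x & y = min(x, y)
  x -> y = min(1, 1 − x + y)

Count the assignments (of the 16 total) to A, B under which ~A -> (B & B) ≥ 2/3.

A = 0, B = 0 ↦ 0  <
A = 0, B = 1/3 ↦ 1/3  <
A = 0, B = 2/3 ↦ 2/3  ≥
A = 0, B = 1 ↦ 1  ≥
A = 1/3, B = 0 ↦ 1/3  <
A = 1/3, B = 1/3 ↦ 2/3  ≥
A = 1/3, B = 2/3 ↦ 1  ≥
A = 1/3, B = 1 ↦ 1  ≥
A = 2/3, B = 0 ↦ 2/3  ≥
A = 2/3, B = 1/3 ↦ 1  ≥
A = 2/3, B = 2/3 ↦ 1  ≥
A = 2/3, B = 1 ↦ 1  ≥
A = 1, B = 0 ↦ 1  ≥
A = 1, B = 1/3 ↦ 1  ≥
A = 1, B = 2/3 ↦ 1  ≥
A = 1, B = 1 ↦ 1  ≥
So 13 of the 16 assignments meet the threshold.

13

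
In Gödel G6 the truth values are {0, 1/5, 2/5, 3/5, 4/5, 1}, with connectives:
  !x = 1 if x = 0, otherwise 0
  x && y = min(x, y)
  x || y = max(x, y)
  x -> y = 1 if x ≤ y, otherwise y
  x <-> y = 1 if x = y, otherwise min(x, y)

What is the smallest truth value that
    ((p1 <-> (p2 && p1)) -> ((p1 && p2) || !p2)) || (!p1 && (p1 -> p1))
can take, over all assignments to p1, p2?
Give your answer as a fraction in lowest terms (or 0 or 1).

Take p1 = 1/5, p2 = 1/5:
p2 && p1 = 1/5 && 1/5 = 1/5
p1 <-> (p2 && p1) = 1/5 <-> 1/5 = 1
p1 && p2 = 1/5 && 1/5 = 1/5
!p2 = !1/5 = 0
(p1 && p2) || !p2 = 1/5 || 0 = 1/5
(p1 <-> (p2 && p1)) -> ((p1 && p2) || !p2) = 1 -> 1/5 = 1/5
!p1 = !1/5 = 0
p1 -> p1 = 1/5 -> 1/5 = 1
!p1 && (p1 -> p1) = 0 && 1 = 0
((p1 <-> (p2 && p1)) -> ((p1 && p2) || !p2)) || (!p1 && (p1 -> p1)) = 1/5 || 0 = 1/5
No assignment yields a value below 1/5, so this is the minimum.

1/5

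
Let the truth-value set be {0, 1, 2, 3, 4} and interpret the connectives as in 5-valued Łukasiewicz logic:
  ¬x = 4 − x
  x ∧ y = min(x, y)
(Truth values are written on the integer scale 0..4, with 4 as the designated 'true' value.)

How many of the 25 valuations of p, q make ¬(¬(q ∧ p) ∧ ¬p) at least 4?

5

value 4: 5 assignments (counts)
value 3: 5 assignments
value 2: 5 assignments
value 1: 5 assignments
value 0: 5 assignments
So 5 of the 25 assignments meet the threshold.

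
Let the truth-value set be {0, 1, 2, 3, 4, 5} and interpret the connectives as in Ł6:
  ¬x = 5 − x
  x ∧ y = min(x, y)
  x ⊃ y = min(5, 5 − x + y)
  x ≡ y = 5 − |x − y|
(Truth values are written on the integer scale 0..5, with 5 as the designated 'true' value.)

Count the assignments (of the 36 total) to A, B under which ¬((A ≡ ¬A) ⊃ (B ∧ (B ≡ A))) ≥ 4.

value 4: 2 assignments (counts)
value 3: 2 assignments
value 2: 5 assignments
value 1: 7 assignments
value 0: 20 assignments
So 2 of the 36 assignments meet the threshold.

2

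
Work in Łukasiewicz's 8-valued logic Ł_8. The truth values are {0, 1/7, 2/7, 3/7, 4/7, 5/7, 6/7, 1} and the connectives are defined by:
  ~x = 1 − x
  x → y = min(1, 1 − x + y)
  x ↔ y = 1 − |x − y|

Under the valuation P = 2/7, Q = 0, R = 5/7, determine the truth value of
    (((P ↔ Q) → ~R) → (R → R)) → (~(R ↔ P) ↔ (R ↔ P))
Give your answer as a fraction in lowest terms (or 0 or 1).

6/7

P ↔ Q = 2/7 ↔ 0 = 5/7
~R = ~5/7 = 2/7
(P ↔ Q) → ~R = 5/7 → 2/7 = 4/7
R → R = 5/7 → 5/7 = 1
((P ↔ Q) → ~R) → (R → R) = 4/7 → 1 = 1
R ↔ P = 5/7 ↔ 2/7 = 4/7
~(R ↔ P) = ~4/7 = 3/7
R ↔ P = 5/7 ↔ 2/7 = 4/7
~(R ↔ P) ↔ (R ↔ P) = 3/7 ↔ 4/7 = 6/7
(((P ↔ Q) → ~R) → (R → R)) → (~(R ↔ P) ↔ (R ↔ P)) = 1 → 6/7 = 6/7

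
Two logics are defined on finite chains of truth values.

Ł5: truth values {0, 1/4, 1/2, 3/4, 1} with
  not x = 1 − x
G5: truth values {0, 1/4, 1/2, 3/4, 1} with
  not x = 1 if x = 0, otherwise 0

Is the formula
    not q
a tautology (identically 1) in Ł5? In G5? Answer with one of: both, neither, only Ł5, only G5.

neither

In Ł5: at q = 1/4 the value is 3/4 — not a tautology.
In G5: at q = 1/4 the value is 0 — not a tautology.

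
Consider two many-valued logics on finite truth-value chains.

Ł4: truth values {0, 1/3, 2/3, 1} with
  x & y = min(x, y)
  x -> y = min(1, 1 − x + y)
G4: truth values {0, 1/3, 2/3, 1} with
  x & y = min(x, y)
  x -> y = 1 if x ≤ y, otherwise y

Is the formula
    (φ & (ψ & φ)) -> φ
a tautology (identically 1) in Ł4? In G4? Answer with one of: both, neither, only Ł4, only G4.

In Ł4: every assignment gives 1 — tautology.
In G4: every assignment gives 1 — tautology.

both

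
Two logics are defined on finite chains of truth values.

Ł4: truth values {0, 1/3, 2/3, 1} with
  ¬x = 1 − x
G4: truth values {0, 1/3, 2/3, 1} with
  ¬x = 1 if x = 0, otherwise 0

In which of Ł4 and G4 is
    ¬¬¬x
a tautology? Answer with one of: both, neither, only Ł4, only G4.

In Ł4: at x = 1/3 the value is 2/3 — not a tautology.
In G4: at x = 1/3 the value is 0 — not a tautology.

neither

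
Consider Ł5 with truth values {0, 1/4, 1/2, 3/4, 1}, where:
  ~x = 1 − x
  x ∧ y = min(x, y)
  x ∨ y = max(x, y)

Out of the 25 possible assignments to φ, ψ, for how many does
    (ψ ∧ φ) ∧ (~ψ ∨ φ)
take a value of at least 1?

value 1: 1 assignment (counts)
value 3/4: 3 assignments
value 1/2: 5 assignments
value 1/4: 7 assignments
value 0: 9 assignments
So 1 of the 25 assignments meets the threshold.

1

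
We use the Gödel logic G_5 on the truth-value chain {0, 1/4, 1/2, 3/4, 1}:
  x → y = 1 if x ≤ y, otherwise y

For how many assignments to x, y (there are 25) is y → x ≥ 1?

15

value 1: 15 assignments (counts)
value 3/4: 1 assignment
value 1/2: 2 assignments
value 1/4: 3 assignments
value 0: 4 assignments
So 15 of the 25 assignments meet the threshold.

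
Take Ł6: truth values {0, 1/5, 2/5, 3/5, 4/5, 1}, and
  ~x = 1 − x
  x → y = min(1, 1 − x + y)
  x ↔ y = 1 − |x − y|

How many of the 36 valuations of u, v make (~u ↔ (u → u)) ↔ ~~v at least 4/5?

16

value 1: 6 assignments (counts)
value 4/5: 10 assignments (counts)
value 3/5: 8 assignments
value 2/5: 6 assignments
value 1/5: 4 assignments
value 0: 2 assignments
So 16 of the 36 assignments meet the threshold.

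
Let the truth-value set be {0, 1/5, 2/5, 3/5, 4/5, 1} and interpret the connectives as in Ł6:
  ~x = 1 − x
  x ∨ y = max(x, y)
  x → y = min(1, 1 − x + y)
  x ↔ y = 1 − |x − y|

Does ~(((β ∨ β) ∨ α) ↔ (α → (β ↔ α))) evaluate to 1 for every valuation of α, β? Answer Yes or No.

Counterexample: take α = 0, β = 1/5.
β ∨ β = 1/5 ∨ 1/5 = 1/5
(β ∨ β) ∨ α = 1/5 ∨ 0 = 1/5
β ↔ α = 1/5 ↔ 0 = 4/5
α → (β ↔ α) = 0 → 4/5 = 1
((β ∨ β) ∨ α) ↔ (α → (β ↔ α)) = 1/5 ↔ 1 = 1/5
~(((β ∨ β) ∨ α) ↔ (α → (β ↔ α))) = ~1/5 = 4/5
This gives 4/5 ≠ 1.

No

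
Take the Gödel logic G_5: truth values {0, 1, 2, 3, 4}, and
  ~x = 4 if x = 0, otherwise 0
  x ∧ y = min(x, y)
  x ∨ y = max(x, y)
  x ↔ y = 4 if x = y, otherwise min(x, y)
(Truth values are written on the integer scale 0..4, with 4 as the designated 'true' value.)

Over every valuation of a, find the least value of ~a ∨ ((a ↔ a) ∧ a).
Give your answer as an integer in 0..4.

Take a = 1:
~a = ~1 = 0
a ↔ a = 1 ↔ 1 = 4
(a ↔ a) ∧ a = 4 ∧ 1 = 1
~a ∨ ((a ↔ a) ∧ a) = 0 ∨ 1 = 1
No assignment yields a value below 1, so this is the minimum.

1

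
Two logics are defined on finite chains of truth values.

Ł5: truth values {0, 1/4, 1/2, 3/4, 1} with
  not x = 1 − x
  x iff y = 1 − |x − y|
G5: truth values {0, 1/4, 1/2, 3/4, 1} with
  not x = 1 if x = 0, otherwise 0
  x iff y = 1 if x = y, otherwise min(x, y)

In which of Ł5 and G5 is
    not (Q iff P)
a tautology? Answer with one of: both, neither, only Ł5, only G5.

neither

In Ł5: at P = 0, Q = 0 the value is 0 — not a tautology.
In G5: at P = 0, Q = 0 the value is 0 — not a tautology.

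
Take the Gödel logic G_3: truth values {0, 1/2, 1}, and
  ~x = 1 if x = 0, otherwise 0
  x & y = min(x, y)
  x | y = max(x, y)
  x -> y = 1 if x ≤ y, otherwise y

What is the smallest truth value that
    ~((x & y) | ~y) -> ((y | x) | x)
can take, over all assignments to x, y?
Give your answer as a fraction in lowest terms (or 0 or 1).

1/2

Take x = 0, y = 1/2:
x & y = 0 & 1/2 = 0
~y = ~1/2 = 0
(x & y) | ~y = 0 | 0 = 0
~((x & y) | ~y) = ~0 = 1
y | x = 1/2 | 0 = 1/2
(y | x) | x = 1/2 | 0 = 1/2
~((x & y) | ~y) -> ((y | x) | x) = 1 -> 1/2 = 1/2
No assignment yields a value below 1/2, so this is the minimum.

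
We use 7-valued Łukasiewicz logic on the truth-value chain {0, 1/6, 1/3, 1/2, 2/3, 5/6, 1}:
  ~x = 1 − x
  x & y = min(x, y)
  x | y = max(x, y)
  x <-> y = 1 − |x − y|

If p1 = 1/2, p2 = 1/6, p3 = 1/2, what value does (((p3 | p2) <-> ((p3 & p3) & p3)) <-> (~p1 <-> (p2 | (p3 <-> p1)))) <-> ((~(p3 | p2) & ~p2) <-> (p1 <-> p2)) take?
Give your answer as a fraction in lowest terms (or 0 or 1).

2/3

p3 | p2 = 1/2 | 1/6 = 1/2
p3 & p3 = 1/2 & 1/2 = 1/2
(p3 & p3) & p3 = 1/2 & 1/2 = 1/2
(p3 | p2) <-> ((p3 & p3) & p3) = 1/2 <-> 1/2 = 1
~p1 = ~1/2 = 1/2
p3 <-> p1 = 1/2 <-> 1/2 = 1
p2 | (p3 <-> p1) = 1/6 | 1 = 1
~p1 <-> (p2 | (p3 <-> p1)) = 1/2 <-> 1 = 1/2
((p3 | p2) <-> ((p3 & p3) & p3)) <-> (~p1 <-> (p2 | (p3 <-> p1))) = 1 <-> 1/2 = 1/2
p3 | p2 = 1/2 | 1/6 = 1/2
~(p3 | p2) = ~1/2 = 1/2
~p2 = ~1/6 = 5/6
~(p3 | p2) & ~p2 = 1/2 & 5/6 = 1/2
p1 <-> p2 = 1/2 <-> 1/6 = 2/3
(~(p3 | p2) & ~p2) <-> (p1 <-> p2) = 1/2 <-> 2/3 = 5/6
(((p3 | p2) <-> ((p3 & p3) & p3)) <-> (~p1 <-> (p2 | (p3 <-> p1)))) <-> ((~(p3 | p2) & ~p2) <-> (p1 <-> p2)) = 1/2 <-> 5/6 = 2/3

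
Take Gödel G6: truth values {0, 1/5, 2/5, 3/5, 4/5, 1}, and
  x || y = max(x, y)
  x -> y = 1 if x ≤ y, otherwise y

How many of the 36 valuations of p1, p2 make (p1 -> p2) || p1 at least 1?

26

value 1: 26 assignments (counts)
value 4/5: 4 assignments
value 3/5: 3 assignments
value 2/5: 2 assignments
value 1/5: 1 assignment
So 26 of the 36 assignments meet the threshold.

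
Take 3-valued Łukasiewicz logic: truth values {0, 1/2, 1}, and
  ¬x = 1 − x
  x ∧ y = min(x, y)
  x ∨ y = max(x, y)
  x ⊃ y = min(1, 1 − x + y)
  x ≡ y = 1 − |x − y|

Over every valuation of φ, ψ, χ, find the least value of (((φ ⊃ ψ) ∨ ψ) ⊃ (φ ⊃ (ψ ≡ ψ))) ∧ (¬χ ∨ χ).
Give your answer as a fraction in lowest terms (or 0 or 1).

Take φ = 0, ψ = 0, χ = 1/2:
φ ⊃ ψ = 0 ⊃ 0 = 1
(φ ⊃ ψ) ∨ ψ = 1 ∨ 0 = 1
ψ ≡ ψ = 0 ≡ 0 = 1
φ ⊃ (ψ ≡ ψ) = 0 ⊃ 1 = 1
((φ ⊃ ψ) ∨ ψ) ⊃ (φ ⊃ (ψ ≡ ψ)) = 1 ⊃ 1 = 1
¬χ = ¬1/2 = 1/2
¬χ ∨ χ = 1/2 ∨ 1/2 = 1/2
(((φ ⊃ ψ) ∨ ψ) ⊃ (φ ⊃ (ψ ≡ ψ))) ∧ (¬χ ∨ χ) = 1 ∧ 1/2 = 1/2
No assignment yields a value below 1/2, so this is the minimum.

1/2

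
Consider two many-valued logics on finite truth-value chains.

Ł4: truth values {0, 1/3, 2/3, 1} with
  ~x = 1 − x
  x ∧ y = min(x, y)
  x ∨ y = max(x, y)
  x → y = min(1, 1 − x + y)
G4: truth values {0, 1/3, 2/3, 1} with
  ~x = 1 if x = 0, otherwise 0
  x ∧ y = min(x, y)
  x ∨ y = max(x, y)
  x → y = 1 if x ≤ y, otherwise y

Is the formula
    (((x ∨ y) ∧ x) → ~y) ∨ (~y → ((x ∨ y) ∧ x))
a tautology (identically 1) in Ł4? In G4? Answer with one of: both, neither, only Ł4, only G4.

both

In Ł4: every assignment gives 1 — tautology.
In G4: every assignment gives 1 — tautology.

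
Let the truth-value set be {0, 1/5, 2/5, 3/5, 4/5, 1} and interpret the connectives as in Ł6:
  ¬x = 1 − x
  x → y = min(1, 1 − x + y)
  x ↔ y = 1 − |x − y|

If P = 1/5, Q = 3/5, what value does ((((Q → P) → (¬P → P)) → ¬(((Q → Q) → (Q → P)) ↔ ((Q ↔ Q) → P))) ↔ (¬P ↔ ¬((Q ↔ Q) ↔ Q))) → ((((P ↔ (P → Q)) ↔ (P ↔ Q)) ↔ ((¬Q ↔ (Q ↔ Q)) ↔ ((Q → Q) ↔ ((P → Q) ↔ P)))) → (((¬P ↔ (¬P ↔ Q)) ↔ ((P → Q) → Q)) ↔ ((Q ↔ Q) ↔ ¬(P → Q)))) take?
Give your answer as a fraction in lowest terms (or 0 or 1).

3/5

Q → P = 3/5 → 1/5 = 3/5
¬P = ¬1/5 = 4/5
¬P → P = 4/5 → 1/5 = 2/5
(Q → P) → (¬P → P) = 3/5 → 2/5 = 4/5
Q → Q = 3/5 → 3/5 = 1
Q → P = 3/5 → 1/5 = 3/5
(Q → Q) → (Q → P) = 1 → 3/5 = 3/5
Q ↔ Q = 3/5 ↔ 3/5 = 1
(Q ↔ Q) → P = 1 → 1/5 = 1/5
((Q → Q) → (Q → P)) ↔ ((Q ↔ Q) → P) = 3/5 ↔ 1/5 = 3/5
¬(((Q → Q) → (Q → P)) ↔ ((Q ↔ Q) → P)) = ¬3/5 = 2/5
((Q → P) → (¬P → P)) → ¬(((Q → Q) → (Q → P)) ↔ ((Q ↔ Q) → P)) = 4/5 → 2/5 = 3/5
¬P = ¬1/5 = 4/5
Q ↔ Q = 3/5 ↔ 3/5 = 1
(Q ↔ Q) ↔ Q = 1 ↔ 3/5 = 3/5
¬((Q ↔ Q) ↔ Q) = ¬3/5 = 2/5
¬P ↔ ¬((Q ↔ Q) ↔ Q) = 4/5 ↔ 2/5 = 3/5
(((Q → P) → (¬P → P)) → ¬(((Q → Q) → (Q → P)) ↔ ((Q ↔ Q) → P))) ↔ (¬P ↔ ¬((Q ↔ Q) ↔ Q)) = 3/5 ↔ 3/5 = 1
P → Q = 1/5 → 3/5 = 1
P ↔ (P → Q) = 1/5 ↔ 1 = 1/5
P ↔ Q = 1/5 ↔ 3/5 = 3/5
(P ↔ (P → Q)) ↔ (P ↔ Q) = 1/5 ↔ 3/5 = 3/5
¬Q = ¬3/5 = 2/5
Q ↔ Q = 3/5 ↔ 3/5 = 1
¬Q ↔ (Q ↔ Q) = 2/5 ↔ 1 = 2/5
Q → Q = 3/5 → 3/5 = 1
P → Q = 1/5 → 3/5 = 1
(P → Q) ↔ P = 1 ↔ 1/5 = 1/5
(Q → Q) ↔ ((P → Q) ↔ P) = 1 ↔ 1/5 = 1/5
(¬Q ↔ (Q ↔ Q)) ↔ ((Q → Q) ↔ ((P → Q) ↔ P)) = 2/5 ↔ 1/5 = 4/5
((P ↔ (P → Q)) ↔ (P ↔ Q)) ↔ ((¬Q ↔ (Q ↔ Q)) ↔ ((Q → Q) ↔ ((P → Q) ↔ P))) = 3/5 ↔ 4/5 = 4/5
¬P = ¬1/5 = 4/5
¬P = ¬1/5 = 4/5
¬P ↔ Q = 4/5 ↔ 3/5 = 4/5
¬P ↔ (¬P ↔ Q) = 4/5 ↔ 4/5 = 1
P → Q = 1/5 → 3/5 = 1
(P → Q) → Q = 1 → 3/5 = 3/5
(¬P ↔ (¬P ↔ Q)) ↔ ((P → Q) → Q) = 1 ↔ 3/5 = 3/5
Q ↔ Q = 3/5 ↔ 3/5 = 1
P → Q = 1/5 → 3/5 = 1
¬(P → Q) = ¬1 = 0
(Q ↔ Q) ↔ ¬(P → Q) = 1 ↔ 0 = 0
((¬P ↔ (¬P ↔ Q)) ↔ ((P → Q) → Q)) ↔ ((Q ↔ Q) ↔ ¬(P → Q)) = 3/5 ↔ 0 = 2/5
(((P ↔ (P → Q)) ↔ (P ↔ Q)) ↔ ((¬Q ↔ (Q ↔ Q)) ↔ ((Q → Q) ↔ ((P → Q) ↔ P)))) → (((¬P ↔ (¬P ↔ Q)) ↔ ((P → Q) → Q)) ↔ ((Q ↔ Q) ↔ ¬(P → Q))) = 4/5 → 2/5 = 3/5
((((Q → P) → (¬P → P)) → ¬(((Q → Q) → (Q → P)) ↔ ((Q ↔ Q) → P))) ↔ (¬P ↔ ¬((Q ↔ Q) ↔ Q))) → ((((P ↔ (P → Q)) ↔ (P ↔ Q)) ↔ ((¬Q ↔ (Q ↔ Q)) ↔ ((Q → Q) ↔ ((P → Q) ↔ P)))) → (((¬P ↔ (¬P ↔ Q)) ↔ ((P → Q) → Q)) ↔ ((Q ↔ Q) ↔ ¬(P → Q)))) = 1 → 3/5 = 3/5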